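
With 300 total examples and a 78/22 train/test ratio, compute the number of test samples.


Train samples = 300 * 78% = 234
Test samples = 300 - 234
= 66

66


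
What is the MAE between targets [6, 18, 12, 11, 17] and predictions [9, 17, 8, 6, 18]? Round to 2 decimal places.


Absolute errors: [3, 1, 4, 5, 1]
Sum of absolute errors = 14
MAE = 14 / 5 = 2.80

2.80


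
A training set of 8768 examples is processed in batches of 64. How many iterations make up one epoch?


Iterations per epoch = dataset_size / batch_size
= 8768 / 64
= 137

137


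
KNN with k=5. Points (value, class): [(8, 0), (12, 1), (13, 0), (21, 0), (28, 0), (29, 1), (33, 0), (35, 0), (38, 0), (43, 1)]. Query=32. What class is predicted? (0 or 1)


Distances from query 32:
Point 33 (class 0): distance = 1
Point 35 (class 0): distance = 3
Point 29 (class 1): distance = 3
Point 28 (class 0): distance = 4
Point 38 (class 0): distance = 6
K=5 nearest neighbors: classes = [0, 0, 1, 0, 0]
Votes for class 1: 1 / 5
Majority vote => class 0

0


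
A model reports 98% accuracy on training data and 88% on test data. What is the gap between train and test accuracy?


Gap = train_accuracy - test_accuracy
= 98 - 88
= 10%
This moderate gap may indicate mild overfitting.

10


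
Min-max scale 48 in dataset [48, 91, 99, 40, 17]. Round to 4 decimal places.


Min = 17, Max = 99
Range = 99 - 17 = 82
Scaled = (x - min) / (max - min)
= (48 - 17) / 82
= 31 / 82
= 0.3780

0.3780


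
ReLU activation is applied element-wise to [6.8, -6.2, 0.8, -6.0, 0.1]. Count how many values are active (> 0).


ReLU(x) = max(0, x) for each element:
ReLU(6.8) = 6.8
ReLU(-6.2) = 0
ReLU(0.8) = 0.8
ReLU(-6.0) = 0
ReLU(0.1) = 0.1
Active neurons (>0): 3

3


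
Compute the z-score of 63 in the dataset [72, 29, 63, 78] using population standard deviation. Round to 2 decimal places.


Mean = (72 + 29 + 63 + 78) / 4 = 60.5
Variance = sum((x_i - mean)^2) / n = 359.25
Std = sqrt(359.25) = 18.9539
Z = (x - mean) / std
= (63 - 60.5) / 18.9539
= 2.5 / 18.9539
= 0.13

0.13


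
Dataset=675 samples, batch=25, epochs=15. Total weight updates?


Iterations per epoch = 675 / 25 = 27
Total updates = iterations_per_epoch * epochs
= 27 * 15
= 405

405


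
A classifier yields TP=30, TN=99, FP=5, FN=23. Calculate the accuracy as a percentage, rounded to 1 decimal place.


Accuracy = (TP + TN) / (TP + TN + FP + FN) * 100
= (30 + 99) / (30 + 99 + 5 + 23)
= 129 / 157
= 0.8217
= 82.2%

82.2


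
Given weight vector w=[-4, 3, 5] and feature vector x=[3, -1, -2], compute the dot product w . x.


Element-wise products:
-4 * 3 = -12
3 * -1 = -3
5 * -2 = -10
Sum = -12 + -3 + -10
= -25

-25


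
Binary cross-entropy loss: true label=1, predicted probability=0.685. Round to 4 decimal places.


For y=1: Loss = -log(p)
= -log(0.685)
= -(-0.3783)
= 0.3783

0.3783


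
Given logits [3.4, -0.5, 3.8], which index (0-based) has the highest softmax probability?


Softmax is a monotonic transformation, so it preserves the argmax.
We need to find the index of the maximum logit.
Index 0: 3.4
Index 1: -0.5
Index 2: 3.8
Maximum logit = 3.8 at index 2

2


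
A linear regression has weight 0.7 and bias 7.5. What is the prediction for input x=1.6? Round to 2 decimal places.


y = 0.7 * 1.6 + (7.5)
= 1.12 + (7.5)
= 8.62

8.62


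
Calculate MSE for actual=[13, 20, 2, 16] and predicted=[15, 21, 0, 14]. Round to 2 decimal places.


Differences: [-2, -1, 2, 2]
Squared errors: [4, 1, 4, 4]
Sum of squared errors = 13
MSE = 13 / 4 = 3.25

3.25


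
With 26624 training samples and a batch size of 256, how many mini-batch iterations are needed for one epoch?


Iterations per epoch = dataset_size / batch_size
= 26624 / 256
= 104

104


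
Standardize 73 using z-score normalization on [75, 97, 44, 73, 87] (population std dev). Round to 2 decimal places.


Mean = (75 + 97 + 44 + 73 + 87) / 5 = 75.2
Variance = sum((x_i - mean)^2) / n = 318.56
Std = sqrt(318.56) = 17.8482
Z = (x - mean) / std
= (73 - 75.2) / 17.8482
= -2.2 / 17.8482
= -0.12

-0.12


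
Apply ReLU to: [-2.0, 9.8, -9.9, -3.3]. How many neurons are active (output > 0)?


ReLU(x) = max(0, x) for each element:
ReLU(-2.0) = 0
ReLU(9.8) = 9.8
ReLU(-9.9) = 0
ReLU(-3.3) = 0
Active neurons (>0): 1

1


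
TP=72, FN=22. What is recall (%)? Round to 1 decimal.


Recall = TP / (TP + FN) * 100
= 72 / (72 + 22)
= 72 / 94
= 0.766
= 76.6%

76.6


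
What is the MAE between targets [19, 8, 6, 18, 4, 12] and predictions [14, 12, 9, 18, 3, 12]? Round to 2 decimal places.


Absolute errors: [5, 4, 3, 0, 1, 0]
Sum of absolute errors = 13
MAE = 13 / 6 = 2.17

2.17


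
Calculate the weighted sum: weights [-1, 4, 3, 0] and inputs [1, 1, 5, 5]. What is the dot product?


Element-wise products:
-1 * 1 = -1
4 * 1 = 4
3 * 5 = 15
0 * 5 = 0
Sum = -1 + 4 + 15 + 0
= 18

18


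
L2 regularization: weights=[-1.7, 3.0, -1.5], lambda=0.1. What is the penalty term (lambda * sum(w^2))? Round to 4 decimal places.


Squaring each weight:
(-1.7)^2 = 2.89
3.0^2 = 9.0
(-1.5)^2 = 2.25
Sum of squares = 14.14
Penalty = 0.1 * 14.14 = 1.4140

1.4140


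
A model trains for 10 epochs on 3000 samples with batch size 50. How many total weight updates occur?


Iterations per epoch = 3000 / 50 = 60
Total updates = iterations_per_epoch * epochs
= 60 * 10
= 600

600


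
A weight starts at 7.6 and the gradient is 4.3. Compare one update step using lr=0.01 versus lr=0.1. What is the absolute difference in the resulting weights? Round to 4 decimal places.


With lr=0.01: w_new = 7.6 - 0.01 * 4.3 = 7.557
With lr=0.1: w_new = 7.6 - 0.1 * 4.3 = 7.17
Absolute difference = |7.557 - 7.17|
= 0.3870

0.3870


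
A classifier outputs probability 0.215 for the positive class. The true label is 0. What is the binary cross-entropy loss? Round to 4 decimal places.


For y=0: Loss = -log(1-p)
= -log(1 - 0.215)
= -log(0.785)
= -(-0.2421)
= 0.2421

0.2421


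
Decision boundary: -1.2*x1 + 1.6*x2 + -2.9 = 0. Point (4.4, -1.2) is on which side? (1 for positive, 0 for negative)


Compute -1.2 * 4.4 + 1.6 * -1.2 + -2.9
= -5.28 + -1.92 + -2.9
= -10.1
Since -10.1 < 0, the point is on the negative side.

0


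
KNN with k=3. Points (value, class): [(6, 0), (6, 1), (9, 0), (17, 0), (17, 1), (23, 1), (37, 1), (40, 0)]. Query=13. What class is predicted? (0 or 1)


Distances from query 13:
Point 9 (class 0): distance = 4
Point 17 (class 0): distance = 4
Point 17 (class 1): distance = 4
K=3 nearest neighbors: classes = [0, 0, 1]
Votes for class 1: 1 / 3
Majority vote => class 0

0


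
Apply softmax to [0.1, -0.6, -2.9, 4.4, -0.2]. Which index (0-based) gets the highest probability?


Softmax is a monotonic transformation, so it preserves the argmax.
We need to find the index of the maximum logit.
Index 0: 0.1
Index 1: -0.6
Index 2: -2.9
Index 3: 4.4
Index 4: -0.2
Maximum logit = 4.4 at index 3

3


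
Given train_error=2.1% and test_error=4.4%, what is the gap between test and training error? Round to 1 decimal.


Generalization gap = test_error - train_error
= 4.4 - 2.1
= 2.3%
A moderate gap.

2.3


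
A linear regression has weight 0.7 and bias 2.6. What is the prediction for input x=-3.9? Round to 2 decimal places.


y = 0.7 * -3.9 + (2.6)
= -2.73 + (2.6)
= -0.13

-0.13


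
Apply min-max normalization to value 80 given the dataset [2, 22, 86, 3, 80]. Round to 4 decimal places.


Min = 2, Max = 86
Range = 86 - 2 = 84
Scaled = (x - min) / (max - min)
= (80 - 2) / 84
= 78 / 84
= 0.9286

0.9286


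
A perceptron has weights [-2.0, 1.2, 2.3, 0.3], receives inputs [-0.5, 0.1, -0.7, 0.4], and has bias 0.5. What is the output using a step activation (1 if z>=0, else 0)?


z = w . x + b
= -2.0*-0.5 + 1.2*0.1 + 2.3*-0.7 + 0.3*0.4 + 0.5
= 1.0 + 0.12 + -1.61 + 0.12 + 0.5
= -0.37 + 0.5
= 0.13
Since z = 0.13 >= 0, output = 1

1


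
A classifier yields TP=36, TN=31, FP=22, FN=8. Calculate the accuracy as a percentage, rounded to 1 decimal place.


Accuracy = (TP + TN) / (TP + TN + FP + FN) * 100
= (36 + 31) / (36 + 31 + 22 + 8)
= 67 / 97
= 0.6907
= 69.1%

69.1


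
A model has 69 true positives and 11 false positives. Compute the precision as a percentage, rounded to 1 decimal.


Precision = TP / (TP + FP) * 100
= 69 / (69 + 11)
= 69 / 80
= 0.8625
= 86.3%

86.3


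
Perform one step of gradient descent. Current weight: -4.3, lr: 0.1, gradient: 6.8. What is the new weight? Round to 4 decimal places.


w_new = w_old - lr * gradient
= -4.3 - 0.1 * 6.8
= -4.3 - (0.68)
= -4.9800

-4.9800


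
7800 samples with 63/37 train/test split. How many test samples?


Train samples = 7800 * 63% = 4914
Test samples = 7800 - 4914
= 2886

2886


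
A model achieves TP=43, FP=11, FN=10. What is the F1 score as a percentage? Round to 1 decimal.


Precision = TP / (TP + FP) = 43 / 54 = 0.7963
Recall = TP / (TP + FN) = 43 / 53 = 0.8113
F1 = 2 * P * R / (P + R)
= 2 * 0.7963 * 0.8113 / (0.7963 + 0.8113)
= 1.2921 / 1.6076
= 0.8037
As percentage: 80.4%

80.4


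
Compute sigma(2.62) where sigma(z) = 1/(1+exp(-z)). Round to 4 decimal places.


sigmoid(z) = 1 / (1 + exp(-z))
exp(-(2.62)) = exp(-2.62) = 0.0728
1 + 0.0728 = 1.0728
1 / 1.0728 = 0.9321

0.9321


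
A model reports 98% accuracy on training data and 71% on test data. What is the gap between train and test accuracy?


Gap = train_accuracy - test_accuracy
= 98 - 71
= 27%
This large gap strongly indicates overfitting.

27


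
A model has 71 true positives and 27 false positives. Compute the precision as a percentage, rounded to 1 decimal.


Precision = TP / (TP + FP) * 100
= 71 / (71 + 27)
= 71 / 98
= 0.7245
= 72.4%

72.4


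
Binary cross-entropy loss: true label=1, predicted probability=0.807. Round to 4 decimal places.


For y=1: Loss = -log(p)
= -log(0.807)
= -(-0.2144)
= 0.2144

0.2144


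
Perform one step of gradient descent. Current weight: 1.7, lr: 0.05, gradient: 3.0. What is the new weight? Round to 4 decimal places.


w_new = w_old - lr * gradient
= 1.7 - 0.05 * 3.0
= 1.7 - (0.15)
= 1.5500

1.5500


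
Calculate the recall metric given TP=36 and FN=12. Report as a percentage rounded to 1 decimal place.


Recall = TP / (TP + FN) * 100
= 36 / (36 + 12)
= 36 / 48
= 0.75
= 75.0%

75.0


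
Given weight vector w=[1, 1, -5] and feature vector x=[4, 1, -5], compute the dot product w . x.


Element-wise products:
1 * 4 = 4
1 * 1 = 1
-5 * -5 = 25
Sum = 4 + 1 + 25
= 30

30


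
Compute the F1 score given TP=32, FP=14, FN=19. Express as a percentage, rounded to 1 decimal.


Precision = TP / (TP + FP) = 32 / 46 = 0.6957
Recall = TP / (TP + FN) = 32 / 51 = 0.6275
F1 = 2 * P * R / (P + R)
= 2 * 0.6957 * 0.6275 / (0.6957 + 0.6275)
= 0.873 / 1.3231
= 0.6598
As percentage: 66.0%

66.0


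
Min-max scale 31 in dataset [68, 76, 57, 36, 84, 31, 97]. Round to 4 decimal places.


Min = 31, Max = 97
Range = 97 - 31 = 66
Scaled = (x - min) / (max - min)
= (31 - 31) / 66
= 0 / 66
= 0.0000

0.0000


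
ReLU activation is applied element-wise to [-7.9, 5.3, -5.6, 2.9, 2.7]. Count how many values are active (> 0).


ReLU(x) = max(0, x) for each element:
ReLU(-7.9) = 0
ReLU(5.3) = 5.3
ReLU(-5.6) = 0
ReLU(2.9) = 2.9
ReLU(2.7) = 2.7
Active neurons (>0): 3

3


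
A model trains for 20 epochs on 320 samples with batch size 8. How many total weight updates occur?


Iterations per epoch = 320 / 8 = 40
Total updates = iterations_per_epoch * epochs
= 40 * 20
= 800

800


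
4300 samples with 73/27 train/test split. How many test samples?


Train samples = 4300 * 73% = 3139
Test samples = 4300 - 3139
= 1161

1161


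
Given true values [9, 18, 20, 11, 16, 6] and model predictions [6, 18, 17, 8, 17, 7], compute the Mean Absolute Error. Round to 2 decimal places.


Absolute errors: [3, 0, 3, 3, 1, 1]
Sum of absolute errors = 11
MAE = 11 / 6 = 1.83

1.83


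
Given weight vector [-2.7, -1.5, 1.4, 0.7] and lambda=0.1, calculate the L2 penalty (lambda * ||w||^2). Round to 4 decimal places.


Squaring each weight:
(-2.7)^2 = 7.29
(-1.5)^2 = 2.25
1.4^2 = 1.96
0.7^2 = 0.49
Sum of squares = 11.99
Penalty = 0.1 * 11.99 = 1.1990

1.1990


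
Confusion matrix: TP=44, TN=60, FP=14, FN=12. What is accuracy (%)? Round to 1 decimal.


Accuracy = (TP + TN) / (TP + TN + FP + FN) * 100
= (44 + 60) / (44 + 60 + 14 + 12)
= 104 / 130
= 0.8
= 80.0%

80.0


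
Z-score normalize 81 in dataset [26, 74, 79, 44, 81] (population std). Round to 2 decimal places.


Mean = (26 + 74 + 79 + 44 + 81) / 5 = 60.8
Variance = sum((x_i - mean)^2) / n = 481.36
Std = sqrt(481.36) = 21.9399
Z = (x - mean) / std
= (81 - 60.8) / 21.9399
= 20.2 / 21.9399
= 0.92

0.92


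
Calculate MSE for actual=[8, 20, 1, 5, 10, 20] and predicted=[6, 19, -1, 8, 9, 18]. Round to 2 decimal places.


Differences: [2, 1, 2, -3, 1, 2]
Squared errors: [4, 1, 4, 9, 1, 4]
Sum of squared errors = 23
MSE = 23 / 6 = 3.83

3.83


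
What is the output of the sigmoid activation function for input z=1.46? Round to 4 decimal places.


sigmoid(z) = 1 / (1 + exp(-z))
exp(-(1.46)) = exp(-1.46) = 0.2322
1 + 0.2322 = 1.2322
1 / 1.2322 = 0.8115

0.8115


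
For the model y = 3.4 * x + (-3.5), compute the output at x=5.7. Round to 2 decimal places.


y = 3.4 * 5.7 + (-3.5)
= 19.38 + (-3.5)
= 15.88

15.88


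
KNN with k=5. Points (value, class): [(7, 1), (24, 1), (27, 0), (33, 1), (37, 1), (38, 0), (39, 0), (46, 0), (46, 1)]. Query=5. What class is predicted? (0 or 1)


Distances from query 5:
Point 7 (class 1): distance = 2
Point 24 (class 1): distance = 19
Point 27 (class 0): distance = 22
Point 33 (class 1): distance = 28
Point 37 (class 1): distance = 32
K=5 nearest neighbors: classes = [1, 1, 0, 1, 1]
Votes for class 1: 4 / 5
Majority vote => class 1

1


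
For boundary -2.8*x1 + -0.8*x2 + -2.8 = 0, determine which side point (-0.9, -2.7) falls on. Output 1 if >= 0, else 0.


Compute -2.8 * -0.9 + -0.8 * -2.7 + -2.8
= 2.52 + 2.16 + -2.8
= 1.88
Since 1.88 >= 0, the point is on the positive side.

1


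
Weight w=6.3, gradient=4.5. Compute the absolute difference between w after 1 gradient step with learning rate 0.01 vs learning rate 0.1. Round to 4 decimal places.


With lr=0.01: w_new = 6.3 - 0.01 * 4.5 = 6.255
With lr=0.1: w_new = 6.3 - 0.1 * 4.5 = 5.85
Absolute difference = |6.255 - 5.85|
= 0.4050

0.4050


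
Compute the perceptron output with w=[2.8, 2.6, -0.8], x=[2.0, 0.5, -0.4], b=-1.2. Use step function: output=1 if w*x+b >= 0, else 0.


z = w . x + b
= 2.8*2.0 + 2.6*0.5 + -0.8*-0.4 + -1.2
= 5.6 + 1.3 + 0.32 + -1.2
= 7.22 + -1.2
= 6.02
Since z = 6.02 >= 0, output = 1

1


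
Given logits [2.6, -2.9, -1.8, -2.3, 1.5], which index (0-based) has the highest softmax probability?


Softmax is a monotonic transformation, so it preserves the argmax.
We need to find the index of the maximum logit.
Index 0: 2.6
Index 1: -2.9
Index 2: -1.8
Index 3: -2.3
Index 4: 1.5
Maximum logit = 2.6 at index 0

0


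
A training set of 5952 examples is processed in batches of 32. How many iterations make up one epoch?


Iterations per epoch = dataset_size / batch_size
= 5952 / 32
= 186

186


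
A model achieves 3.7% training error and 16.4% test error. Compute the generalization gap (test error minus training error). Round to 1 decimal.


Generalization gap = test_error - train_error
= 16.4 - 3.7
= 12.7%
A large gap suggests overfitting.

12.7


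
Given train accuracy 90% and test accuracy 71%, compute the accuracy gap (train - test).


Gap = train_accuracy - test_accuracy
= 90 - 71
= 19%
This gap suggests the model is overfitting.

19


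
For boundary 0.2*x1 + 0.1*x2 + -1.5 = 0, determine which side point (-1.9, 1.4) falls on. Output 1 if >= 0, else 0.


Compute 0.2 * -1.9 + 0.1 * 1.4 + -1.5
= -0.38 + 0.14 + -1.5
= -1.74
Since -1.74 < 0, the point is on the negative side.

0


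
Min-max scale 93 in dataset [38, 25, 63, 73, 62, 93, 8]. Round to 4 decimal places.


Min = 8, Max = 93
Range = 93 - 8 = 85
Scaled = (x - min) / (max - min)
= (93 - 8) / 85
= 85 / 85
= 1.0000

1.0000


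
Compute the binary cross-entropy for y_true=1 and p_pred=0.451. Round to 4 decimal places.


For y=1: Loss = -log(p)
= -log(0.451)
= -(-0.7963)
= 0.7963

0.7963


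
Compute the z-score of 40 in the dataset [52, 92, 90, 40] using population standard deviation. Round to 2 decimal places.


Mean = (52 + 92 + 90 + 40) / 4 = 68.5
Variance = sum((x_i - mean)^2) / n = 524.75
Std = sqrt(524.75) = 22.9074
Z = (x - mean) / std
= (40 - 68.5) / 22.9074
= -28.5 / 22.9074
= -1.24

-1.24


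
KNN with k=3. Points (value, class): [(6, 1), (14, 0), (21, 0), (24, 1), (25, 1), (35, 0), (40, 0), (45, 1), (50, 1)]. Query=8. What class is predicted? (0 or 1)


Distances from query 8:
Point 6 (class 1): distance = 2
Point 14 (class 0): distance = 6
Point 21 (class 0): distance = 13
K=3 nearest neighbors: classes = [1, 0, 0]
Votes for class 1: 1 / 3
Majority vote => class 0

0


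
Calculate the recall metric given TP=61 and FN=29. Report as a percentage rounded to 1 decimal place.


Recall = TP / (TP + FN) * 100
= 61 / (61 + 29)
= 61 / 90
= 0.6778
= 67.8%

67.8


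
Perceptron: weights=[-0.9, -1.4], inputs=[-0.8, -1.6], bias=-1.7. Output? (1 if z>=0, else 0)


z = w . x + b
= -0.9*-0.8 + -1.4*-1.6 + -1.7
= 0.72 + 2.24 + -1.7
= 2.96 + -1.7
= 1.26
Since z = 1.26 >= 0, output = 1

1


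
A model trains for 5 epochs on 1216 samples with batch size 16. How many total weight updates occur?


Iterations per epoch = 1216 / 16 = 76
Total updates = iterations_per_epoch * epochs
= 76 * 5
= 380

380


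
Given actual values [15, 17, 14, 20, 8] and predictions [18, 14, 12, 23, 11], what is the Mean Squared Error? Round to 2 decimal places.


Differences: [-3, 3, 2, -3, -3]
Squared errors: [9, 9, 4, 9, 9]
Sum of squared errors = 40
MSE = 40 / 5 = 8.00

8.00


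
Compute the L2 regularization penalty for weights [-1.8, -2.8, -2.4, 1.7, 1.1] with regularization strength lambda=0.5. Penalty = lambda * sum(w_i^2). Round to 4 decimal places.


Squaring each weight:
(-1.8)^2 = 3.24
(-2.8)^2 = 7.84
(-2.4)^2 = 5.76
1.7^2 = 2.89
1.1^2 = 1.21
Sum of squares = 20.94
Penalty = 0.5 * 20.94 = 10.4700

10.4700


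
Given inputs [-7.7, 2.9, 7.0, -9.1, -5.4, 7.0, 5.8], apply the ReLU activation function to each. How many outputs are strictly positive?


ReLU(x) = max(0, x) for each element:
ReLU(-7.7) = 0
ReLU(2.9) = 2.9
ReLU(7.0) = 7.0
ReLU(-9.1) = 0
ReLU(-5.4) = 0
ReLU(7.0) = 7.0
ReLU(5.8) = 5.8
Active neurons (>0): 4

4


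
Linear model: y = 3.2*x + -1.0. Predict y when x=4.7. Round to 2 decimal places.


y = 3.2 * 4.7 + (-1.0)
= 15.04 + (-1.0)
= 14.04

14.04


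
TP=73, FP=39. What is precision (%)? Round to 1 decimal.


Precision = TP / (TP + FP) * 100
= 73 / (73 + 39)
= 73 / 112
= 0.6518
= 65.2%

65.2


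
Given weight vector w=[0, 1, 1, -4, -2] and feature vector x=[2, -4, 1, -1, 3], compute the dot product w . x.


Element-wise products:
0 * 2 = 0
1 * -4 = -4
1 * 1 = 1
-4 * -1 = 4
-2 * 3 = -6
Sum = 0 + -4 + 1 + 4 + -6
= -5

-5


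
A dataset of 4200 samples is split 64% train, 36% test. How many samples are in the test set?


Train samples = 4200 * 64% = 2688
Test samples = 4200 - 2688
= 1512

1512


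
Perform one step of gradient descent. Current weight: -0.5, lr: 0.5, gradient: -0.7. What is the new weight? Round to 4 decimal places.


w_new = w_old - lr * gradient
= -0.5 - 0.5 * -0.7
= -0.5 - (-0.35)
= -0.1500

-0.1500


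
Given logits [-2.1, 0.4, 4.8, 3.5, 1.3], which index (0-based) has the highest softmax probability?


Softmax is a monotonic transformation, so it preserves the argmax.
We need to find the index of the maximum logit.
Index 0: -2.1
Index 1: 0.4
Index 2: 4.8
Index 3: 3.5
Index 4: 1.3
Maximum logit = 4.8 at index 2

2


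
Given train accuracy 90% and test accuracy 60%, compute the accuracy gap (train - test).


Gap = train_accuracy - test_accuracy
= 90 - 60
= 30%
This large gap strongly indicates overfitting.

30


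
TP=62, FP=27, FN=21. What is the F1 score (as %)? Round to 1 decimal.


Precision = TP / (TP + FP) = 62 / 89 = 0.6966
Recall = TP / (TP + FN) = 62 / 83 = 0.747
F1 = 2 * P * R / (P + R)
= 2 * 0.6966 * 0.747 / (0.6966 + 0.747)
= 1.0407 / 1.4436
= 0.7209
As percentage: 72.1%

72.1


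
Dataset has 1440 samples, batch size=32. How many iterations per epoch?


Iterations per epoch = dataset_size / batch_size
= 1440 / 32
= 45

45


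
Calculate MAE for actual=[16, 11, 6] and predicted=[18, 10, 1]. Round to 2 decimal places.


Absolute errors: [2, 1, 5]
Sum of absolute errors = 8
MAE = 8 / 3 = 2.67

2.67


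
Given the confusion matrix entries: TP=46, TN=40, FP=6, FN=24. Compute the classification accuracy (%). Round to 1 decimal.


Accuracy = (TP + TN) / (TP + TN + FP + FN) * 100
= (46 + 40) / (46 + 40 + 6 + 24)
= 86 / 116
= 0.7414
= 74.1%

74.1


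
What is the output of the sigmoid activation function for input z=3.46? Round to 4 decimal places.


sigmoid(z) = 1 / (1 + exp(-z))
exp(-(3.46)) = exp(-3.46) = 0.0314
1 + 0.0314 = 1.0314
1 / 1.0314 = 0.9695

0.9695


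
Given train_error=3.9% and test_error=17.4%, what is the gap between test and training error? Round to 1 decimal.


Generalization gap = test_error - train_error
= 17.4 - 3.9
= 13.5%
A large gap suggests overfitting.

13.5


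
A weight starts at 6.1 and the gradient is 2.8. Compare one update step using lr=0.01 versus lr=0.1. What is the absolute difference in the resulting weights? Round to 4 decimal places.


With lr=0.01: w_new = 6.1 - 0.01 * 2.8 = 6.072
With lr=0.1: w_new = 6.1 - 0.1 * 2.8 = 5.82
Absolute difference = |6.072 - 5.82|
= 0.2520

0.2520


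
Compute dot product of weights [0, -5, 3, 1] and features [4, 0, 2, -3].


Element-wise products:
0 * 4 = 0
-5 * 0 = 0
3 * 2 = 6
1 * -3 = -3
Sum = 0 + 0 + 6 + -3
= 3

3


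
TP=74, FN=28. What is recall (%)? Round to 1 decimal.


Recall = TP / (TP + FN) * 100
= 74 / (74 + 28)
= 74 / 102
= 0.7255
= 72.5%

72.5


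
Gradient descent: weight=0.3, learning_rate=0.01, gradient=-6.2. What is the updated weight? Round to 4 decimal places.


w_new = w_old - lr * gradient
= 0.3 - 0.01 * -6.2
= 0.3 - (-0.062)
= 0.3620

0.3620


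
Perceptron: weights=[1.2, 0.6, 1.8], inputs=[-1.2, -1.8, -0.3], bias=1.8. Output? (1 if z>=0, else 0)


z = w . x + b
= 1.2*-1.2 + 0.6*-1.8 + 1.8*-0.3 + 1.8
= -1.44 + -1.08 + -0.54 + 1.8
= -3.06 + 1.8
= -1.26
Since z = -1.26 < 0, output = 0

0


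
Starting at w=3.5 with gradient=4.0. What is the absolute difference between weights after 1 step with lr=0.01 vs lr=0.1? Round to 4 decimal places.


With lr=0.01: w_new = 3.5 - 0.01 * 4.0 = 3.46
With lr=0.1: w_new = 3.5 - 0.1 * 4.0 = 3.1
Absolute difference = |3.46 - 3.1|
= 0.3600

0.3600


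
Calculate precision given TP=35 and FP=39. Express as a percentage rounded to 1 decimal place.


Precision = TP / (TP + FP) * 100
= 35 / (35 + 39)
= 35 / 74
= 0.473
= 47.3%

47.3


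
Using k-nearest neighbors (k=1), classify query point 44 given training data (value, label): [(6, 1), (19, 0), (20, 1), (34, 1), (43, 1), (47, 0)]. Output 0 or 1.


Distances from query 44:
Point 43 (class 1): distance = 1
K=1 nearest neighbors: classes = [1]
Votes for class 1: 1 / 1
Majority vote => class 1

1


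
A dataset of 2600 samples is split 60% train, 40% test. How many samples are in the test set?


Train samples = 2600 * 60% = 1560
Test samples = 2600 - 1560
= 1040

1040


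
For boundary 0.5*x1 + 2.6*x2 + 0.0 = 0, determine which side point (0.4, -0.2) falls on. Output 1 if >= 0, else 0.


Compute 0.5 * 0.4 + 2.6 * -0.2 + 0.0
= 0.2 + -0.52 + 0.0
= -0.32
Since -0.32 < 0, the point is on the negative side.

0


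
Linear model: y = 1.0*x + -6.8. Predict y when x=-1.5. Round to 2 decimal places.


y = 1.0 * -1.5 + (-6.8)
= -1.5 + (-6.8)
= -8.30

-8.30


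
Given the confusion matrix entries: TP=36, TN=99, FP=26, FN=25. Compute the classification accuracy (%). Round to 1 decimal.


Accuracy = (TP + TN) / (TP + TN + FP + FN) * 100
= (36 + 99) / (36 + 99 + 26 + 25)
= 135 / 186
= 0.7258
= 72.6%

72.6


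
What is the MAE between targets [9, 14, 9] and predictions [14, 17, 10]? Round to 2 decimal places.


Absolute errors: [5, 3, 1]
Sum of absolute errors = 9
MAE = 9 / 3 = 3.00

3.00


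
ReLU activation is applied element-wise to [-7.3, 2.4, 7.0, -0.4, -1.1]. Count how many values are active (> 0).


ReLU(x) = max(0, x) for each element:
ReLU(-7.3) = 0
ReLU(2.4) = 2.4
ReLU(7.0) = 7.0
ReLU(-0.4) = 0
ReLU(-1.1) = 0
Active neurons (>0): 2

2


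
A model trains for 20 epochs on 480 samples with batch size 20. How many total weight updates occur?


Iterations per epoch = 480 / 20 = 24
Total updates = iterations_per_epoch * epochs
= 24 * 20
= 480

480


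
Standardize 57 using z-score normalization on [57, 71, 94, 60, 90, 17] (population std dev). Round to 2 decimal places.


Mean = (57 + 71 + 94 + 60 + 90 + 17) / 6 = 64.8333
Variance = sum((x_i - mean)^2) / n = 649.1389
Std = sqrt(649.1389) = 25.4782
Z = (x - mean) / std
= (57 - 64.8333) / 25.4782
= -7.8333 / 25.4782
= -0.31

-0.31


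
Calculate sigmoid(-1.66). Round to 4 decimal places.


sigmoid(z) = 1 / (1 + exp(-z))
exp(-(-1.66)) = exp(1.66) = 5.2593
1 + 5.2593 = 6.2593
1 / 6.2593 = 0.1598

0.1598


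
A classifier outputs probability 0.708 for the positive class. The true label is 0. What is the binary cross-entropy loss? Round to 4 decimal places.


For y=0: Loss = -log(1-p)
= -log(1 - 0.708)
= -log(0.292)
= -(-1.231)
= 1.2310

1.2310


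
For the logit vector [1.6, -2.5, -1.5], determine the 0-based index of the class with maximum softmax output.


Softmax is a monotonic transformation, so it preserves the argmax.
We need to find the index of the maximum logit.
Index 0: 1.6
Index 1: -2.5
Index 2: -1.5
Maximum logit = 1.6 at index 0

0


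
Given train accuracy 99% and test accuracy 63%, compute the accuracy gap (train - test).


Gap = train_accuracy - test_accuracy
= 99 - 63
= 36%
This large gap strongly indicates overfitting.

36


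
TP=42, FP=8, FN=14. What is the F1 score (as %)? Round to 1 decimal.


Precision = TP / (TP + FP) = 42 / 50 = 0.84
Recall = TP / (TP + FN) = 42 / 56 = 0.75
F1 = 2 * P * R / (P + R)
= 2 * 0.84 * 0.75 / (0.84 + 0.75)
= 1.26 / 1.59
= 0.7925
As percentage: 79.2%

79.2


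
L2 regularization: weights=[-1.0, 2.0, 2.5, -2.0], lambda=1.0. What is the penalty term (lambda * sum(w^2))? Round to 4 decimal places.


Squaring each weight:
(-1.0)^2 = 1.0
2.0^2 = 4.0
2.5^2 = 6.25
(-2.0)^2 = 4.0
Sum of squares = 15.25
Penalty = 1.0 * 15.25 = 15.2500

15.2500


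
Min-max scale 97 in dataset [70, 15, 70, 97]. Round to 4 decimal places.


Min = 15, Max = 97
Range = 97 - 15 = 82
Scaled = (x - min) / (max - min)
= (97 - 15) / 82
= 82 / 82
= 1.0000

1.0000


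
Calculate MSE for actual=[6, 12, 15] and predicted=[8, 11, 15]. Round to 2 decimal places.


Differences: [-2, 1, 0]
Squared errors: [4, 1, 0]
Sum of squared errors = 5
MSE = 5 / 3 = 1.67

1.67


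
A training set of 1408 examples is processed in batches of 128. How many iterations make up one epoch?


Iterations per epoch = dataset_size / batch_size
= 1408 / 128
= 11

11


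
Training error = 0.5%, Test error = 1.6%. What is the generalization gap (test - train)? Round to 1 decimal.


Generalization gap = test_error - train_error
= 1.6 - 0.5
= 1.1%
A small gap suggests good generalization.

1.1


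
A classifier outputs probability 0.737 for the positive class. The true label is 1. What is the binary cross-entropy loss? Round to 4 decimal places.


For y=1: Loss = -log(p)
= -log(0.737)
= -(-0.3052)
= 0.3052

0.3052


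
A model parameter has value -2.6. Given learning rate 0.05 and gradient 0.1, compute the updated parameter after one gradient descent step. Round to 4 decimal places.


w_new = w_old - lr * gradient
= -2.6 - 0.05 * 0.1
= -2.6 - (0.005)
= -2.6050

-2.6050


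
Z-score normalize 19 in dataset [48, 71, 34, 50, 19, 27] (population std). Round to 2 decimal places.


Mean = (48 + 71 + 34 + 50 + 19 + 27) / 6 = 41.5
Variance = sum((x_i - mean)^2) / n = 292.9167
Std = sqrt(292.9167) = 17.1148
Z = (x - mean) / std
= (19 - 41.5) / 17.1148
= -22.5 / 17.1148
= -1.31

-1.31


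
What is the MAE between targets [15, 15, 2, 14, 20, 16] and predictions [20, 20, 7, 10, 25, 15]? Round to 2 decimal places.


Absolute errors: [5, 5, 5, 4, 5, 1]
Sum of absolute errors = 25
MAE = 25 / 6 = 4.17

4.17


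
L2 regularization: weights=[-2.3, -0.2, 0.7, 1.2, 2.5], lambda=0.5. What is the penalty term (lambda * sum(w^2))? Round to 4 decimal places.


Squaring each weight:
(-2.3)^2 = 5.29
(-0.2)^2 = 0.04
0.7^2 = 0.49
1.2^2 = 1.44
2.5^2 = 6.25
Sum of squares = 13.51
Penalty = 0.5 * 13.51 = 6.7550

6.7550


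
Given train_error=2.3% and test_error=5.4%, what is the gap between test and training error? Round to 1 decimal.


Generalization gap = test_error - train_error
= 5.4 - 2.3
= 3.1%
A moderate gap.

3.1


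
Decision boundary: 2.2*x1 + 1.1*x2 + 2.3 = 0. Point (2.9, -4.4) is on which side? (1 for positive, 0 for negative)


Compute 2.2 * 2.9 + 1.1 * -4.4 + 2.3
= 6.38 + -4.84 + 2.3
= 3.84
Since 3.84 >= 0, the point is on the positive side.

1


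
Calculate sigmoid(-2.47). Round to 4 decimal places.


sigmoid(z) = 1 / (1 + exp(-z))
exp(-(-2.47)) = exp(2.47) = 11.8224
1 + 11.8224 = 12.8224
1 / 12.8224 = 0.0780

0.0780


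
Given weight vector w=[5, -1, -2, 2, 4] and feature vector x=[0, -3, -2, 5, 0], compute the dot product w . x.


Element-wise products:
5 * 0 = 0
-1 * -3 = 3
-2 * -2 = 4
2 * 5 = 10
4 * 0 = 0
Sum = 0 + 3 + 4 + 10 + 0
= 17

17


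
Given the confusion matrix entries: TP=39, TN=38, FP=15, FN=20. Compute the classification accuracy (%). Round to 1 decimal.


Accuracy = (TP + TN) / (TP + TN + FP + FN) * 100
= (39 + 38) / (39 + 38 + 15 + 20)
= 77 / 112
= 0.6875
= 68.8%

68.8


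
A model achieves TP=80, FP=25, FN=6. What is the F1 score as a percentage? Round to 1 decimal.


Precision = TP / (TP + FP) = 80 / 105 = 0.7619
Recall = TP / (TP + FN) = 80 / 86 = 0.9302
F1 = 2 * P * R / (P + R)
= 2 * 0.7619 * 0.9302 / (0.7619 + 0.9302)
= 1.4175 / 1.6921
= 0.8377
As percentage: 83.8%

83.8


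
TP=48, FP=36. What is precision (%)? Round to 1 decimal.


Precision = TP / (TP + FP) * 100
= 48 / (48 + 36)
= 48 / 84
= 0.5714
= 57.1%

57.1


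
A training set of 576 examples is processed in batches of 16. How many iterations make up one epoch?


Iterations per epoch = dataset_size / batch_size
= 576 / 16
= 36

36


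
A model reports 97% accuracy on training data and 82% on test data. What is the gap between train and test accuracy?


Gap = train_accuracy - test_accuracy
= 97 - 82
= 15%
This gap suggests the model is overfitting.

15


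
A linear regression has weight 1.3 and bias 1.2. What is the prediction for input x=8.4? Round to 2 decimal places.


y = 1.3 * 8.4 + (1.2)
= 10.92 + (1.2)
= 12.12

12.12


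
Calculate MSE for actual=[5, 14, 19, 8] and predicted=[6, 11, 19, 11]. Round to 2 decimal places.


Differences: [-1, 3, 0, -3]
Squared errors: [1, 9, 0, 9]
Sum of squared errors = 19
MSE = 19 / 4 = 4.75

4.75


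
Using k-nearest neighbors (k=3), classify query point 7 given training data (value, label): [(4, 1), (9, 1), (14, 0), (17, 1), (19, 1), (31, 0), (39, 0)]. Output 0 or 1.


Distances from query 7:
Point 9 (class 1): distance = 2
Point 4 (class 1): distance = 3
Point 14 (class 0): distance = 7
K=3 nearest neighbors: classes = [1, 1, 0]
Votes for class 1: 2 / 3
Majority vote => class 1

1


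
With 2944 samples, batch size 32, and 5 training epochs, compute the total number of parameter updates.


Iterations per epoch = 2944 / 32 = 92
Total updates = iterations_per_epoch * epochs
= 92 * 5
= 460

460


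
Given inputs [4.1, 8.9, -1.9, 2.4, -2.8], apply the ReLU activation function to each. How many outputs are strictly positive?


ReLU(x) = max(0, x) for each element:
ReLU(4.1) = 4.1
ReLU(8.9) = 8.9
ReLU(-1.9) = 0
ReLU(2.4) = 2.4
ReLU(-2.8) = 0
Active neurons (>0): 3

3


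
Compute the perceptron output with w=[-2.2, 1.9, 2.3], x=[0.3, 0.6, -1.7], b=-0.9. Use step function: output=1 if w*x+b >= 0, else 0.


z = w . x + b
= -2.2*0.3 + 1.9*0.6 + 2.3*-1.7 + -0.9
= -0.66 + 1.14 + -3.91 + -0.9
= -3.43 + -0.9
= -4.33
Since z = -4.33 < 0, output = 0

0


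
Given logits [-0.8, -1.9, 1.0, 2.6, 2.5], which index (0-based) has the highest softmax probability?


Softmax is a monotonic transformation, so it preserves the argmax.
We need to find the index of the maximum logit.
Index 0: -0.8
Index 1: -1.9
Index 2: 1.0
Index 3: 2.6
Index 4: 2.5
Maximum logit = 2.6 at index 3

3


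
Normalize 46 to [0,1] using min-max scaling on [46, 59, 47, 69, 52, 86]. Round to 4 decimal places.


Min = 46, Max = 86
Range = 86 - 46 = 40
Scaled = (x - min) / (max - min)
= (46 - 46) / 40
= 0 / 40
= 0.0000

0.0000


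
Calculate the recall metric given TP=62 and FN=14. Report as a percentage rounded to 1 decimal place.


Recall = TP / (TP + FN) * 100
= 62 / (62 + 14)
= 62 / 76
= 0.8158
= 81.6%

81.6


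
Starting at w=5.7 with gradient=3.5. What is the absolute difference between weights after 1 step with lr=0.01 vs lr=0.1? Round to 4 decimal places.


With lr=0.01: w_new = 5.7 - 0.01 * 3.5 = 5.665
With lr=0.1: w_new = 5.7 - 0.1 * 3.5 = 5.35
Absolute difference = |5.665 - 5.35|
= 0.3150

0.3150


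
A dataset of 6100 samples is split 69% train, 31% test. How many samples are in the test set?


Train samples = 6100 * 69% = 4209
Test samples = 6100 - 4209
= 1891

1891


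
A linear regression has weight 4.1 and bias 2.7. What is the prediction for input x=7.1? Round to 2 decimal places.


y = 4.1 * 7.1 + (2.7)
= 29.11 + (2.7)
= 31.81

31.81


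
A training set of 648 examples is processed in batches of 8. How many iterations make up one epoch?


Iterations per epoch = dataset_size / batch_size
= 648 / 8
= 81

81


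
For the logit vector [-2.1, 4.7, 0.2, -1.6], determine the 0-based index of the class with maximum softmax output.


Softmax is a monotonic transformation, so it preserves the argmax.
We need to find the index of the maximum logit.
Index 0: -2.1
Index 1: 4.7
Index 2: 0.2
Index 3: -1.6
Maximum logit = 4.7 at index 1

1


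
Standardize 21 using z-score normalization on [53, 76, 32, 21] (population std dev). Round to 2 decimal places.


Mean = (53 + 76 + 32 + 21) / 4 = 45.5
Variance = sum((x_i - mean)^2) / n = 442.25
Std = sqrt(442.25) = 21.0297
Z = (x - mean) / std
= (21 - 45.5) / 21.0297
= -24.5 / 21.0297
= -1.17

-1.17


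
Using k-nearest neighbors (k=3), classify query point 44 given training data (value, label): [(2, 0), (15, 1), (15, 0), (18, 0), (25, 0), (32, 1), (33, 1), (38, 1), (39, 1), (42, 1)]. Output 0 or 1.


Distances from query 44:
Point 42 (class 1): distance = 2
Point 39 (class 1): distance = 5
Point 38 (class 1): distance = 6
K=3 nearest neighbors: classes = [1, 1, 1]
Votes for class 1: 3 / 3
Majority vote => class 1

1


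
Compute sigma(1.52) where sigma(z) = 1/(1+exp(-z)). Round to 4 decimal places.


sigmoid(z) = 1 / (1 + exp(-z))
exp(-(1.52)) = exp(-1.52) = 0.2187
1 + 0.2187 = 1.2187
1 / 1.2187 = 0.8205

0.8205


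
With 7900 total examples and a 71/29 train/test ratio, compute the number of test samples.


Train samples = 7900 * 71% = 5609
Test samples = 7900 - 5609
= 2291

2291


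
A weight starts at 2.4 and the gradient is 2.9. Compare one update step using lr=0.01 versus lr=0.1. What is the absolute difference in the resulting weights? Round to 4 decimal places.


With lr=0.01: w_new = 2.4 - 0.01 * 2.9 = 2.371
With lr=0.1: w_new = 2.4 - 0.1 * 2.9 = 2.11
Absolute difference = |2.371 - 2.11|
= 0.2610

0.2610


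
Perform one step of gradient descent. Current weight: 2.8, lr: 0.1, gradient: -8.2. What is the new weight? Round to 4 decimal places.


w_new = w_old - lr * gradient
= 2.8 - 0.1 * -8.2
= 2.8 - (-0.82)
= 3.6200

3.6200


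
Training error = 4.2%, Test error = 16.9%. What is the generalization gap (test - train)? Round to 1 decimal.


Generalization gap = test_error - train_error
= 16.9 - 4.2
= 12.7%
A large gap suggests overfitting.

12.7


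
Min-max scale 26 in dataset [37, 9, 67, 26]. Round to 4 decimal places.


Min = 9, Max = 67
Range = 67 - 9 = 58
Scaled = (x - min) / (max - min)
= (26 - 9) / 58
= 17 / 58
= 0.2931

0.2931


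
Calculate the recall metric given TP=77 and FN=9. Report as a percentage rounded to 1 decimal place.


Recall = TP / (TP + FN) * 100
= 77 / (77 + 9)
= 77 / 86
= 0.8953
= 89.5%

89.5


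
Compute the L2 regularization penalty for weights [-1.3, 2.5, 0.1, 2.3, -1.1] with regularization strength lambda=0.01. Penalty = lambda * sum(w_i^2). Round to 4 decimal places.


Squaring each weight:
(-1.3)^2 = 1.69
2.5^2 = 6.25
0.1^2 = 0.01
2.3^2 = 5.29
(-1.1)^2 = 1.21
Sum of squares = 14.45
Penalty = 0.01 * 14.45 = 0.1445

0.1445


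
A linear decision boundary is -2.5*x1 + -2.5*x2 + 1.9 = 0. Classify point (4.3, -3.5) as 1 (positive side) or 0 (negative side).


Compute -2.5 * 4.3 + -2.5 * -3.5 + 1.9
= -10.75 + 8.75 + 1.9
= -0.1
Since -0.1 < 0, the point is on the negative side.

0


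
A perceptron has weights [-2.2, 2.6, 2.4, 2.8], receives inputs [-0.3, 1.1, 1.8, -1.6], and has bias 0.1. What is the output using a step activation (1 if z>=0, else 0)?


z = w . x + b
= -2.2*-0.3 + 2.6*1.1 + 2.4*1.8 + 2.8*-1.6 + 0.1
= 0.66 + 2.86 + 4.32 + -4.48 + 0.1
= 3.36 + 0.1
= 3.46
Since z = 3.46 >= 0, output = 1

1


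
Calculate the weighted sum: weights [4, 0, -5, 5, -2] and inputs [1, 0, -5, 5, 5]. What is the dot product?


Element-wise products:
4 * 1 = 4
0 * 0 = 0
-5 * -5 = 25
5 * 5 = 25
-2 * 5 = -10
Sum = 4 + 0 + 25 + 25 + -10
= 44

44


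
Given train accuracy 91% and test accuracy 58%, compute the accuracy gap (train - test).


Gap = train_accuracy - test_accuracy
= 91 - 58
= 33%
This large gap strongly indicates overfitting.

33


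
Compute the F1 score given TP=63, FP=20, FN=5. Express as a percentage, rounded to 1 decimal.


Precision = TP / (TP + FP) = 63 / 83 = 0.759
Recall = TP / (TP + FN) = 63 / 68 = 0.9265
F1 = 2 * P * R / (P + R)
= 2 * 0.759 * 0.9265 / (0.759 + 0.9265)
= 1.4064 / 1.6855
= 0.8344
As percentage: 83.4%

83.4


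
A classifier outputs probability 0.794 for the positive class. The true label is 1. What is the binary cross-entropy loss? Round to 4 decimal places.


For y=1: Loss = -log(p)
= -log(0.794)
= -(-0.2307)
= 0.2307

0.2307


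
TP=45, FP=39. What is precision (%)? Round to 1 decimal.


Precision = TP / (TP + FP) * 100
= 45 / (45 + 39)
= 45 / 84
= 0.5357
= 53.6%

53.6


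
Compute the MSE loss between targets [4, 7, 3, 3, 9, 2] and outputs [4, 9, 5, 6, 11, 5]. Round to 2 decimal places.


Differences: [0, -2, -2, -3, -2, -3]
Squared errors: [0, 4, 4, 9, 4, 9]
Sum of squared errors = 30
MSE = 30 / 6 = 5.00

5.00


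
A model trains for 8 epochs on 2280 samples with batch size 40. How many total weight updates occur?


Iterations per epoch = 2280 / 40 = 57
Total updates = iterations_per_epoch * epochs
= 57 * 8
= 456

456


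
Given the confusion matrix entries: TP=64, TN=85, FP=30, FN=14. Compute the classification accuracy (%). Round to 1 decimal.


Accuracy = (TP + TN) / (TP + TN + FP + FN) * 100
= (64 + 85) / (64 + 85 + 30 + 14)
= 149 / 193
= 0.772
= 77.2%

77.2


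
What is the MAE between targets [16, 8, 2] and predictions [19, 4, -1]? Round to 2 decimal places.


Absolute errors: [3, 4, 3]
Sum of absolute errors = 10
MAE = 10 / 3 = 3.33

3.33
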